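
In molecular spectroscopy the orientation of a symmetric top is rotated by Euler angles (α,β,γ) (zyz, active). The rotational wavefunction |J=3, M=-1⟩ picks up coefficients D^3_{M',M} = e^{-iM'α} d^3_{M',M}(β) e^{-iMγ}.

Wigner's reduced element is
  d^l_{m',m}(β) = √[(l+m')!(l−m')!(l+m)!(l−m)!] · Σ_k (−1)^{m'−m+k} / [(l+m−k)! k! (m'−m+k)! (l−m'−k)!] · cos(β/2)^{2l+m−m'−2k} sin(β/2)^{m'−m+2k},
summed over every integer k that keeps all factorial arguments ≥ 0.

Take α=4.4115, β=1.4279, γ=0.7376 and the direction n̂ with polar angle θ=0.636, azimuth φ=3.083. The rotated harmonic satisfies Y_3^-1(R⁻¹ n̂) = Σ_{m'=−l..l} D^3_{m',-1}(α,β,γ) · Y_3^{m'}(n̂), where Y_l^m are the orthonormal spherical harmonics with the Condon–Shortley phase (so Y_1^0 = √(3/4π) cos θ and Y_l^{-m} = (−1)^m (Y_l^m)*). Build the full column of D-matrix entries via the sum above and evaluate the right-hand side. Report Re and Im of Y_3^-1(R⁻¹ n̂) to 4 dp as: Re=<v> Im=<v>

Re=0.2093 Im=0.0207

Need the full column D^3_{m',-1} for m'=−3..3 at α=4.4115, β=1.4279, γ=0.7376.
cos(β/2)=0.755781, sin(β/2)=0.654824
d^3_{-3,-1}: single k=2 term ⇒ +0.541850;  D = +0.089036+0.534485i
d^3_{-2,-1}: k∈[1..2] ⇒ +0.510629 -0.766642 = -0.256013;  D = +0.253655+0.034665i
d^3_{-1,-1}: k∈[0..2] ⇒ +0.186370 -1.119242 +0.630148 = -0.302724;  D = -0.128040+0.274312i
d^3_{0,-1}: k∈[0..2] ⇒ -0.559366 +1.259721 -0.315218 = +0.385138;  D = +0.285035+0.259010i
d^3_{1,-1}: k∈[0..2] ⇒ +0.839431 -0.840197 +0.078840 = +0.078075;  D = -0.067272+0.039625i
d^3_{2,-1}: k∈[0..1] ⇒ -0.766642 +0.287753 = -0.478889;  D = +0.109837+0.466123i
d^3_{3,-1}: single k=0 term ⇒ +0.406759;  D = +0.405777+0.028235i
Y_3^{m'}(θ=0.636,φ=3.083) and Σ D·Y over m':
  (+0.0890+0.5345i)·(-0.0861-0.0153i)  (+0.2537+0.0347i)·(+0.2881+0.0339i)  (-0.1280+0.2743i)·(-0.4285-0.0251i)  (+0.2850+0.2590i)·(+0.0708+0.0000i)  (-0.0673+0.0396i)·(+0.4285-0.0251i)  (+0.1098+0.4661i)·(+0.2881-0.0339i)  (+0.4058+0.0282i)·(+0.0861-0.0153i)
Y_3^-1(R⁻¹ n̂) = +0.209337+0.020693i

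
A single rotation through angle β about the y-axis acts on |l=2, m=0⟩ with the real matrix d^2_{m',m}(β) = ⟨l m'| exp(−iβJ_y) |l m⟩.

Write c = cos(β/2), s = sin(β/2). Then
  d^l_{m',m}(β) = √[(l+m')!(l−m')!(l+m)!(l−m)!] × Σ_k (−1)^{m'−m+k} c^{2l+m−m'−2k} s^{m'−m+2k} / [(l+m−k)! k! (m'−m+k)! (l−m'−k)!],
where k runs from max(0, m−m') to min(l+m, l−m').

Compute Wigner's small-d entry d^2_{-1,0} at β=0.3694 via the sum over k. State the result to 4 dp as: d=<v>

d^2_{-1,0}(β=0.3694) via Wigner's sum:
With c≡cos(β/2)=0.982991 and s≡sin(β/2)=0.183652, N=[1·6·2·2]^{1/2}=4.898979
Admissible k: 1..2 (factorial args all ≥0)
  k=1: (−1)^0·4.8990/(2)·0.9830^3·0.1837^1 = +0.427287
  k=2: (−1)^1·4.8990/(2)·0.9830^1·0.1837^3 = -0.014915
d^2_{-1,0}(0.3694) = +0.427287 -0.014915 = +0.412372

d=0.4124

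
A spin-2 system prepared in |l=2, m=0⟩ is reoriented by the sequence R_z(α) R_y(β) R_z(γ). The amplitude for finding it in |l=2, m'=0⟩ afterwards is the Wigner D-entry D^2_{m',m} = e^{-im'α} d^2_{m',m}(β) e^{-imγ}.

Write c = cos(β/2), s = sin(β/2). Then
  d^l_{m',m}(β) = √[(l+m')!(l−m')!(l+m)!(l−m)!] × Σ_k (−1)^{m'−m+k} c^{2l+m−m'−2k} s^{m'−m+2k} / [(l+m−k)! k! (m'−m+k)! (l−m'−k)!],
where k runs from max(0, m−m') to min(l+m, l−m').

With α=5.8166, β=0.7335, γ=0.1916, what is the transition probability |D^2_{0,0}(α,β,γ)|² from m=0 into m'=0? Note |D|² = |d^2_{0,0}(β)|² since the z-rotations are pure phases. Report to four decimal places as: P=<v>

P=0.1074

D^2_{0,0}(5.8166,0.7335,0.1916) = e^{-i·0·5.8166}·d^2_{0,0}(0.7335)·e^{-i·0·0.1916}. Compute d first:
With c≡cos(β/2)=0.933498 and s≡sin(β/2)=0.358583, N=[2·2·2·2]^{1/2}=4.000000
The bounds max(0,m−m')=0 and min(l+m,l−m')=2 give 3 terms
  k=0: (−1)^0·4.0000/(4)·0.9335^4·0.3586^0 = +0.759369
  k=1: (−1)^1·4.0000/(1)·0.9335^2·0.3586^2 = -0.448195
  k=2: (−1)^2·4.0000/(4)·0.9335^0·0.3586^4 = +0.016533
d^2_{0,0}(0.7335) = +0.759369 -0.448195 +0.016533 = +0.327708
|D^2_{0,0}|² = |d^2_{0,0}(β)|² = (+0.327708)² = 0.107392 (the z-rotation phases have unit modulus)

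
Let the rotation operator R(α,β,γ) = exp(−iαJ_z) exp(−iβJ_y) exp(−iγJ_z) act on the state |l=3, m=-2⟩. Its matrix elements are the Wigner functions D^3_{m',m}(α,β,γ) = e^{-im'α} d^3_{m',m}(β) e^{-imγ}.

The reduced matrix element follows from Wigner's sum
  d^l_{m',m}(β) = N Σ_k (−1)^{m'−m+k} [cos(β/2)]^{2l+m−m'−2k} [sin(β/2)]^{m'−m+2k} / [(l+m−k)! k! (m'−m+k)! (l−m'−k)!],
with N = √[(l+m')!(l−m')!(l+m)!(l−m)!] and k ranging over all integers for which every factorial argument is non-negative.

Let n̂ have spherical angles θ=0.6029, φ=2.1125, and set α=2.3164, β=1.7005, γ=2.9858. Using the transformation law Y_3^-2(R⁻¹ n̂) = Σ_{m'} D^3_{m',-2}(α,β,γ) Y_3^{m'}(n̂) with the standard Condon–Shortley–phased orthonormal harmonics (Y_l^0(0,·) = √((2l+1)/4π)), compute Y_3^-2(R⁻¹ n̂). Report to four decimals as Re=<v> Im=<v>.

Re=0.3070 Im=-0.1962

Need the full column D^3_{m',-2} for m'=−3..3 at α=2.3164, β=1.7005, γ=2.9858.
cos(β/2)=0.659795, sin(β/2)=0.751445
d^3_{-3,-2}: single k=1 term ⇒ +0.230154;  D = +0.215849+0.079876i
d^3_{-2,-2}: k∈[0..1] ⇒ +0.082500 -0.535059 = -0.452559;  D = +0.172549+0.418373i
d^3_{-1,-2}: k∈[0..1] ⇒ -0.297128 +0.770815 = +0.473687;  D = -0.199195+0.429768i
d^3_{0,-2}: k∈[0..1] ⇒ +0.586128 -0.760272 = -0.174144;  D = -0.165758+0.053387i
d^3_{1,-2}: k∈[0..1] ⇒ -0.770815 +0.499915 = -0.270899;  D = +0.235947+0.133099i
d^3_{2,-2}: k∈[0..1] ⇒ +0.694030 -0.180046 = +0.513983;  D = +0.118175+0.500213i
d^3_{3,-2}: single k=0 term ⇒ -0.387233;  D = -0.216469+0.321077i
Y_3^{m'}(θ=0.6029,φ=2.1125) and Σ D·Y over m':
  (+0.2158+0.0799i)·(+0.0760-0.0041i)  (+0.1725+0.4184i)·(-0.1268+0.2391i)  (-0.1992+0.4298i)·(-0.2260-0.3756i)  (-0.1658+0.0534i)·(+0.1206+0.0000i)  (+0.2359+0.1331i)·(+0.2260-0.3756i)  (+0.1182+0.5002i)·(-0.1268-0.2391i)  (-0.2165+0.3211i)·(-0.0760-0.0041i)
Y_3^-2(R⁻¹ n̂) = +0.307019-0.196179i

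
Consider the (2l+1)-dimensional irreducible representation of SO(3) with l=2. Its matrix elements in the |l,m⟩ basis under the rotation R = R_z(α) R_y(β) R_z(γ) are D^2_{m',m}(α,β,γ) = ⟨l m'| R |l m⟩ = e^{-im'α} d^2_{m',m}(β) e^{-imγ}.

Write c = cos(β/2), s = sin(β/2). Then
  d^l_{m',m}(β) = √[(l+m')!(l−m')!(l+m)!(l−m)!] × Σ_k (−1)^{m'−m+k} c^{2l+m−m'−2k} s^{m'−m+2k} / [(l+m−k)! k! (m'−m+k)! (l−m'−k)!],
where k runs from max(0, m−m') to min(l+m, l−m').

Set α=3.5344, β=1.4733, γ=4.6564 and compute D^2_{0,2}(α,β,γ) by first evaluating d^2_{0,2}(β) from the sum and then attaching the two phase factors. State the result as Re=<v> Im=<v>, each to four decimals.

Split into d^2_{0,2}(β=1.4733) × two z-phases.
With c≡cos(β/2)=0.740723 and s≡sin(β/2)=0.671810, N=[2·2·24·1]^{1/2}=9.797959
Admissible k: 2..2 (factorial args all ≥0)
  k=2: (−1)^0·9.7980/(4)·0.7407^2·0.6718^2 = +0.606570
d^2_{0,2}(1.4733) = +0.606570
D = (+1.000000+0.000000i)·(+0.606570)·(-0.993737-0.111744i) = -0.602771-0.067781i

Re=-0.6028 Im=-0.0678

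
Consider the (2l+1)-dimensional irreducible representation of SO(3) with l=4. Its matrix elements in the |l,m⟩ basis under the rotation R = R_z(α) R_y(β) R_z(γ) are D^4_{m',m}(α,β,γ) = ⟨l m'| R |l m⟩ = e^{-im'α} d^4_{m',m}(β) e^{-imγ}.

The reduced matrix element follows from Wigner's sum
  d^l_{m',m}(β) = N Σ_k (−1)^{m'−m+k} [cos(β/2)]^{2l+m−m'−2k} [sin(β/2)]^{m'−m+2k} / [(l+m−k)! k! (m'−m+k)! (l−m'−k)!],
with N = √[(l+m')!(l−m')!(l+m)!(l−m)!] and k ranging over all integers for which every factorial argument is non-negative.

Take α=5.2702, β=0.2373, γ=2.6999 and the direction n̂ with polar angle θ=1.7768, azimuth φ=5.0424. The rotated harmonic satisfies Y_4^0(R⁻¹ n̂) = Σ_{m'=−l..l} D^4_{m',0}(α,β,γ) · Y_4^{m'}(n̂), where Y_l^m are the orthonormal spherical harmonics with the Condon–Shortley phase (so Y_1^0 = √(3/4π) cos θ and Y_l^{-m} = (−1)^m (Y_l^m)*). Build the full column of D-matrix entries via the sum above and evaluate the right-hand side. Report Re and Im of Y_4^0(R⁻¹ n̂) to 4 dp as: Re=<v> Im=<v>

Need the full column D^4_{m',0} for m'=−4..4 at α=5.2702, β=0.2373, γ=2.6999.
cos(β/2)=0.992969, sin(β/2)=0.118372
d^4_{-4,0}: single k=4 term ⇒ +0.001597;  D = -0.000980+0.001261i
d^4_{-3,0}: k∈[3..4] ⇒ +0.018945 -0.000269 = +0.018675;  D = -0.018577-0.001913i
d^4_{-2,0}: k∈[2..4] ⇒ +0.127419 -0.004829 +0.000026 = +0.122616;  D = -0.053904-0.110131i
d^4_{-1,0}: k∈[1..4] ⇒ +0.503865 -0.042963 +0.000611 -0.000001 = +0.461511;  D = +0.244292-0.391554i
d^4_{0,0}: k∈[0..4] ⇒ +0.945119 -0.214898 +0.006871 -0.000043 +0.000000 = +0.737050;  D = +0.737050+0.000000i
d^4_{1,0}: k∈[0..3] ⇒ -0.503865 +0.042963 -0.000611 +0.000001 = -0.461511;  D = -0.244292-0.391554i
d^4_{2,0}: k∈[0..2] ⇒ +0.127419 -0.004829 +0.000026 = +0.122616;  D = -0.053904+0.110131i
d^4_{3,0}: k∈[0..1] ⇒ -0.018945 +0.000269 = -0.018675;  D = +0.018577-0.001913i
d^4_{4,0}: single k=0 term ⇒ +0.001597;  D = -0.000980-0.001261i
Y_4^{m'}(θ=1.7768,φ=5.0424) and Σ D·Y over m':
  (-0.0010+0.0013i)·(+0.1008-0.3936i)  (-0.0186-0.0019i)·(+0.2008+0.1318i)  (-0.0539-0.1101i)·(+0.1790-0.1390i)  (+0.2443-0.3916i)·(+0.0831+0.2426i)  (+0.7370+0.0000i)·(+0.1911+0.0000i)  (-0.2443-0.3916i)·(-0.0831+0.2426i)  (-0.0539+0.1101i)·(+0.1790+0.1390i)  (+0.0186-0.0019i)·(-0.2008+0.1318i)  (-0.0010-0.0013i)·(+0.1008+0.3936i)
Y_4^0(R⁻¹ n̂) = +0.315319+0.000000i

Re=0.3153 Im=0.0000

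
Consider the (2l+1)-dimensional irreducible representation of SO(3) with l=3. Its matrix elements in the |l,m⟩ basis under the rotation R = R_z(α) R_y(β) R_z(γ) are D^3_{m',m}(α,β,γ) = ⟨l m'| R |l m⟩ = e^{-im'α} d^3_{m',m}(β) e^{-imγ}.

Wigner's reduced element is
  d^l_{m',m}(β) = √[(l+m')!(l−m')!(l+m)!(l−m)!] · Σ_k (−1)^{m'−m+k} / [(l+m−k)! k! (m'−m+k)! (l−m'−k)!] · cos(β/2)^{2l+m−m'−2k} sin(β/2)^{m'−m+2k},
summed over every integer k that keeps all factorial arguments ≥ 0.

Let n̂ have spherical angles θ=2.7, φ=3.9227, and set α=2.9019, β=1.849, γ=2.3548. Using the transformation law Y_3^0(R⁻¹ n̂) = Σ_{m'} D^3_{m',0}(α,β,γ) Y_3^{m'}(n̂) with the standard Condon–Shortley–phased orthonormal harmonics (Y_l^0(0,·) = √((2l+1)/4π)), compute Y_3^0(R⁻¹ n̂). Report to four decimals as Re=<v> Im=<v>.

Need the full column D^3_{m',0} for m'=−3..3 at α=2.9019, β=1.849, γ=2.3548.
cos(β/2)=0.602234, sin(β/2)=0.798320
d^3_{-3,0}: single k=3 term ⇒ +0.496982;  D = -0.373936+0.327358i
d^3_{-2,0}: k∈[2..3] ⇒ +0.459172 -0.806860 = -0.347689;  D = -0.308497+0.160366i
d^3_{-1,0}: k∈[1..3] ⇒ +0.219075 -1.154883 +0.676457 = -0.259351;  D = +0.251936-0.061571i
d^3_{0,0}: k∈[0..3] ⇒ +0.047708 -0.754496 +1.325807 -0.258858 = +0.360161;  D = +0.360161+0.000000i
d^3_{1,0}: k∈[0..2] ⇒ -0.219075 +1.154883 -0.676457 = +0.259351;  D = -0.251936-0.061571i
d^3_{2,0}: k∈[0..1] ⇒ +0.459172 -0.806860 = -0.347689;  D = -0.308497-0.160366i
d^3_{3,0}: single k=0 term ⇒ -0.496982;  D = +0.373936+0.327358i
Y_3^{m'}(θ=2.7,φ=3.9227) and Σ D·Y over m':
  (-0.3739+0.3274i)·(+0.0227+0.0233i)  (-0.3085+0.1604i)·(-0.0014+0.1688i)  (+0.2519-0.0616i)·(-0.3028+0.3002i)  (+0.3602+0.0000i)·(-0.3666+0.0000i)  (-0.2519-0.0616i)·(+0.3028+0.3002i)  (-0.3085-0.1604i)·(-0.0014-0.1688i)  (+0.3739+0.3274i)·(-0.0227+0.0233i)
Y_3^0(R⁻¹ n̂) = -0.333141-0.000000i

Re=-0.3331 Im=0.0000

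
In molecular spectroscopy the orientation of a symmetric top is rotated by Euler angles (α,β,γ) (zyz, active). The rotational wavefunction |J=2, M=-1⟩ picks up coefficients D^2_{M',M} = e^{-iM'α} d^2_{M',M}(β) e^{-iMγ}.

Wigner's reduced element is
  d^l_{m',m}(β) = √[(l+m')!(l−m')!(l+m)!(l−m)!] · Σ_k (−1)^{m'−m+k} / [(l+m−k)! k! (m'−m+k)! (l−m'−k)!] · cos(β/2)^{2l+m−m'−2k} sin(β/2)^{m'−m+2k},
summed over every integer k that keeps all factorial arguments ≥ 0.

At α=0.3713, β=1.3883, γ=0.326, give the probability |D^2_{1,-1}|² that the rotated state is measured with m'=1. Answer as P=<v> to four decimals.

P=0.3111

D^2_{1,-1}(0.3713,1.3883,0.326) = e^{-i·1·0.3713}·d^2_{1,-1}(1.3883)·e^{-i·-1·0.326}. Compute d first:
c=cos(1.3883/2)=0.768598, s=sin(1.3883/2)=0.639732; N=√[6·1·1·6]=6.000000
k∈{0,1} keeps every argument non-negative
  k=0: (−1)^2·6.0000/(2)·0.7686^2·0.6397^2 = +0.725297
  k=1: (−1)^3·6.0000/(6)·0.7686^0·0.6397^4 = -0.167492
d^2_{1,-1}(1.3883) = +0.725297 -0.167492 = +0.557806
|D^2_{1,-1}|² = |d^2_{1,-1}(β)|² = (+0.557806)² = 0.311147 (the z-rotation phases have unit modulus)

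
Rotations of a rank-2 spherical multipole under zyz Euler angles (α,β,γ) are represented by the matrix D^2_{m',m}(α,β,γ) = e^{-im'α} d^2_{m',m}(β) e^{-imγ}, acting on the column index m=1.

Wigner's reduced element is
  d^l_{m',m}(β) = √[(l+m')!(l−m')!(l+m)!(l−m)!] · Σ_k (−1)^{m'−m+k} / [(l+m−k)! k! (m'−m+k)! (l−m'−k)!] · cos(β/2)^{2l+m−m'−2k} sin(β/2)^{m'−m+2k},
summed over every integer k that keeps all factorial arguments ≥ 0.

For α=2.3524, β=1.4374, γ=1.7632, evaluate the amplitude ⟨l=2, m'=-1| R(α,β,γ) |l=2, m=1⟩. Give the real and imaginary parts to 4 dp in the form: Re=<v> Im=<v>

Re=0.4563 Im=0.3050

First d^2_{-1,1}(β=1.4374), then the phase factors e^{-i(-1)α} and e^{-i(1)γ}:
With c≡cos(β/2)=0.752662 and s≡sin(β/2)=0.658407, N=[1·6·6·1]^{1/2}=6.000000
k: max(0,(1)−(-1))=2 … min(2+(1),2−(-1))=3
  k=2: (−1)^0·6.0000/(2)·0.7527^2·0.6584^2 = +0.736733
  k=3: (−1)^1·6.0000/(6)·0.7527^0·0.6584^4 = -0.187922
d^2_{-1,1}(1.4374) = +0.736733 -0.187922 = +0.548811
Attach z-rotation phases: D = e^{-i(-1)(2.3524)}·(+0.548811)·e^{-i(1)(1.7632)} = +0.456274+0.304972i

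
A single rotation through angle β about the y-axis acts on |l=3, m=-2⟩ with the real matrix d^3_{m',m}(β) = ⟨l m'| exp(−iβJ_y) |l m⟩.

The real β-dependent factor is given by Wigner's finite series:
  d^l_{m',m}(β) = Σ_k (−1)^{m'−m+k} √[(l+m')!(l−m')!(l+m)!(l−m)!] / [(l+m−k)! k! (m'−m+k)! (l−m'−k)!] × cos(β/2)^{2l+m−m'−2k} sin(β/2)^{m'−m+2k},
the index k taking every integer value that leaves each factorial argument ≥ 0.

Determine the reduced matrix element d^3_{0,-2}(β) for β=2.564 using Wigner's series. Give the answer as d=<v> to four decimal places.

d^3_{0,-2}(β=2.564) via Wigner's sum:
c=cos(2.564/2)=0.284799, s=sin(2.564/2)=0.958587; N=√[6·6·1·120]=65.726707
The bounds max(0,m−m')=0 and min(l+m,l−m')=1 give 2 terms
  k=0: (−1)^2·65.7267/(12)·0.2848^4·0.9586^2 = +0.033111
  k=1: (−1)^3·65.7267/(12)·0.2848^2·0.9586^4 = -0.375114
d^3_{0,-2}(2.564) = +0.033111 -0.375114 = -0.342003

d=-0.3420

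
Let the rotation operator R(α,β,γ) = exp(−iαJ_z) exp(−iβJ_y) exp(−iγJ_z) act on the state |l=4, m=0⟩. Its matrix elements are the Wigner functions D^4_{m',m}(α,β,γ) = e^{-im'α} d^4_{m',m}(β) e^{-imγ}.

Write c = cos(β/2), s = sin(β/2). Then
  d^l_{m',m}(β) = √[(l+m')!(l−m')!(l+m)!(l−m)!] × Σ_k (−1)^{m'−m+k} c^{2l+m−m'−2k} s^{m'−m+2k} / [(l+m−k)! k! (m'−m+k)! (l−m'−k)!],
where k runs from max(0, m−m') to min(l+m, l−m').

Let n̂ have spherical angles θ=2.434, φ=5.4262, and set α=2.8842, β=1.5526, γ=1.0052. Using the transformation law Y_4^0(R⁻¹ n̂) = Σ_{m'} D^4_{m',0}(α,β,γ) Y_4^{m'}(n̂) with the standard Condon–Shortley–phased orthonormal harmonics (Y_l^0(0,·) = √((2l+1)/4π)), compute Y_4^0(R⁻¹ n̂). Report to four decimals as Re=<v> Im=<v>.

Need the full column D^4_{m',0} for m'=−4..4 at α=2.8842, β=1.5526, γ=1.0052.
cos(β/2)=0.713511, sin(β/2)=0.700644
d^4_{-4,0}: single k=4 term ⇒ +0.522566;  D = +0.269219-0.447880i
d^4_{-3,0}: k∈[3..4] ⇒ +0.752592 -0.725694 = +0.026898;  D = -0.019269+0.018767i
d^4_{-2,0}: k∈[2..4] ⇒ +0.614497 -1.580092 +0.571357 = -0.394238;  D = -0.343144+0.194102i
d^4_{-1,0}: k∈[1..4] ⇒ +0.294996 -1.706718 +1.645719 -0.264483 = -0.030486;  D = +0.029482-0.007760i
d^4_{0,0}: k∈[0..4] ⇒ +0.067174 -1.036378 +2.248510 -0.963621 +0.058074 = +0.373759;  D = +0.373759+0.000000i
d^4_{1,0}: k∈[0..3] ⇒ -0.294996 +1.706718 -1.645719 +0.264483 = +0.030486;  D = -0.029482-0.007760i
d^4_{2,0}: k∈[0..2] ⇒ +0.614497 -1.580092 +0.571357 = -0.394238;  D = -0.343144-0.194102i
d^4_{3,0}: k∈[0..1] ⇒ -0.752592 +0.725694 = -0.026898;  D = +0.019269+0.018767i
d^4_{4,0}: single k=0 term ⇒ +0.522566;  D = +0.269219+0.447880i
Y_4^{m'}(θ=2.434,φ=5.4262) and Σ D·Y over m':
  (+0.2692-0.4479i)·(-0.0758-0.0223i)  (-0.0193+0.0188i)·(+0.2198-0.1411i)  (-0.3431+0.1941i)·(-0.0614+0.4256i)  (+0.0295-0.0078i)·(-0.1595-0.1841i)  (+0.3738+0.0000i)·(-0.2806+0.0000i)  (-0.0295-0.0078i)·(+0.1595-0.1841i)  (-0.3431-0.1941i)·(-0.0614-0.4256i)  (+0.0193+0.0188i)·(-0.2198-0.1411i)  (+0.2692+0.4479i)·(-0.0758+0.0223i)
Y_4^0(R⁻¹ n̂) = -0.304216+0.000000i

Re=-0.3042 Im=0.0000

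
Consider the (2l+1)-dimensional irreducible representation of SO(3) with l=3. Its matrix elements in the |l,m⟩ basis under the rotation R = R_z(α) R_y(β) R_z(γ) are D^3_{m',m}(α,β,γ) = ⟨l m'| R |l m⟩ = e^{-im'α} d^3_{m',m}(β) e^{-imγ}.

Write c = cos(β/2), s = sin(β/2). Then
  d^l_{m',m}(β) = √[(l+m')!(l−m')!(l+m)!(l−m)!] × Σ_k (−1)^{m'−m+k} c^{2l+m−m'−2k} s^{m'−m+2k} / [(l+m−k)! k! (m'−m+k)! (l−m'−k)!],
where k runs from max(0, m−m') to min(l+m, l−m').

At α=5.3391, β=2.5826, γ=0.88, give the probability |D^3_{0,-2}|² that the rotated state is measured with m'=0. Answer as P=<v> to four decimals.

P=0.1066

D^3_{0,-2}(5.3391,2.5826,0.88) = e^{-i·0·5.3391}·d^3_{0,-2}(2.5826)·e^{-i·-2·0.88}. Compute d first:
Half-angle: c=0.275872, s=0.961195. N=√(6·6·1·120)=65.726707
Admissible k: 0..1 (factorial args all ≥0)
  k=0: (−1)^2·65.7267/(12)·0.2759^4·0.9612^2 = +0.029310
  k=1: (−1)^3·65.7267/(12)·0.2759^2·0.9612^4 = -0.355811
d^3_{0,-2}(2.5826) = +0.029310 -0.355811 = -0.326502
|D^3_{0,-2}|² = |d^3_{0,-2}(β)|² = (-0.326502)² = 0.106603 (the z-rotation phases have unit modulus)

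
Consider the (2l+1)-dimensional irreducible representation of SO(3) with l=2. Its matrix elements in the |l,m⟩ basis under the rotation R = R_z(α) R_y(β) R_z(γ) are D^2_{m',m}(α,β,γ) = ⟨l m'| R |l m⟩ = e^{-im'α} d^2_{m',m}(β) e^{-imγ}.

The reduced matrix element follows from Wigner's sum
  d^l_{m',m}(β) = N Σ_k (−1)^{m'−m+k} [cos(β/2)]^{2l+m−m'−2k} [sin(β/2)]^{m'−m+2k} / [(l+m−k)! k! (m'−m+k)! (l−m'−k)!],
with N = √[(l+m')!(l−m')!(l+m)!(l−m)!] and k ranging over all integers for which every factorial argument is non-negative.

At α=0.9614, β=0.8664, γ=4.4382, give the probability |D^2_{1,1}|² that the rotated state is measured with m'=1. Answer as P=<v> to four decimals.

P=0.0591

Split into d^2_{1,1}(β=0.8664) × two z-phases.
Half-angle: c=0.907627, s=0.419777. N=√(6·1·6·1)=6.000000
The bounds max(0,m−m')=0 and min(l+m,l−m')=1 give 2 terms
  k=0: (−1)^0·6.0000/(6)·0.9076^4·0.4198^0 = +0.678625
  k=1: (−1)^1·6.0000/(2)·0.9076^2·0.4198^2 = -0.435486
d^2_{1,1}(0.8664) = +0.678625 -0.435486 = +0.243139
|D^2_{1,1}|² = |d^2_{1,1}(β)|² = (+0.243139)² = 0.059117 (the z-rotation phases have unit modulus)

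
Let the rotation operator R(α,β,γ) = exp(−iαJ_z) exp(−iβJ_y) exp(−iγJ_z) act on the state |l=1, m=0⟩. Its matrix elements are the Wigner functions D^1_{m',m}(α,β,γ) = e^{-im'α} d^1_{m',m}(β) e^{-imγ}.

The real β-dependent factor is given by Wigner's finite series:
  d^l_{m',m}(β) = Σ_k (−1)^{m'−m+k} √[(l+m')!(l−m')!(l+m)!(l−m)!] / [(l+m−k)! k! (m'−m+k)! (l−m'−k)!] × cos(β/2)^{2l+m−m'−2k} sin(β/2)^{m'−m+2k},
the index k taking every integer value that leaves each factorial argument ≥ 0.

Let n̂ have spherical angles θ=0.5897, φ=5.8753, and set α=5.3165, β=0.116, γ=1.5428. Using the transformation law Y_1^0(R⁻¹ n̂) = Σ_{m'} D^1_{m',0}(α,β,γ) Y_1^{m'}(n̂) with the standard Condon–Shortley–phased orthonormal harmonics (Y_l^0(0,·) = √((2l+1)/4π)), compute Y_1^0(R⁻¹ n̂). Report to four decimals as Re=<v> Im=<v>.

Re=0.4300 Im=0.0000

Need the full column D^1_{m',0} for m'=−1..1 at α=5.3165, β=0.116, γ=1.5428.
cos(β/2)=0.998318, sin(β/2)=0.057967
d^1_{-1,0}: single k=1 term ⇒ +0.081841;  D = +0.046488-0.067355i
d^1_{0,0}: k∈[0..1] ⇒ +0.996640 -0.003360 = +0.993280;  D = +0.993280+0.000000i
d^1_{1,0}: single k=0 term ⇒ -0.081841;  D = -0.046488-0.067355i
Y_1^{m'}(θ=0.5897,φ=5.8753) and Σ D·Y over m':
  (+0.0465-0.0674i)·(+0.1764+0.0762i)  (+0.9933+0.0000i)·(+0.4061+0.0000i)  (-0.0465-0.0674i)·(-0.1764+0.0762i)
Y_1^0(R⁻¹ n̂) = +0.430017+0.000000i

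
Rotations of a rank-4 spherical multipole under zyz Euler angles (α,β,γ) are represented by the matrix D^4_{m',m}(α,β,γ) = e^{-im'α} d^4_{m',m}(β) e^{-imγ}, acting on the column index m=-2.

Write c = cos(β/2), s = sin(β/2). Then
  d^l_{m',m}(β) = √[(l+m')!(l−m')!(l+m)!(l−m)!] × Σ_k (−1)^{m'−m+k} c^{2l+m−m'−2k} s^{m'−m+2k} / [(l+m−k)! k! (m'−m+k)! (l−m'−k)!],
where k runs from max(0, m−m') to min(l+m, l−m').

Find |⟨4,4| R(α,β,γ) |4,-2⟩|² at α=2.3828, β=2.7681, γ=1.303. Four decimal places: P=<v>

First d^4_{4,-2}(β=2.7681), then the phase factors e^{-i(4)α} and e^{-i(-2)γ}:
With c≡cos(β/2)=0.185663 and s≡sin(β/2)=0.982614, N=[40320·1·2·720]^{1/2}=7619.763776
The bounds max(0,m−m')=0 and min(l+m,l−m')=0 give 1 term
  k=0: (−1)^6·7619.7638/(1440)·0.1857^2·0.9826^6 = +0.164182
d^4_{4,-2}(2.7681) = +0.164182
|D^4_{4,-2}|² = |d^4_{4,-2}(β)|² = (+0.164182)² = 0.026956 (the z-rotation phases have unit modulus)

P=0.0270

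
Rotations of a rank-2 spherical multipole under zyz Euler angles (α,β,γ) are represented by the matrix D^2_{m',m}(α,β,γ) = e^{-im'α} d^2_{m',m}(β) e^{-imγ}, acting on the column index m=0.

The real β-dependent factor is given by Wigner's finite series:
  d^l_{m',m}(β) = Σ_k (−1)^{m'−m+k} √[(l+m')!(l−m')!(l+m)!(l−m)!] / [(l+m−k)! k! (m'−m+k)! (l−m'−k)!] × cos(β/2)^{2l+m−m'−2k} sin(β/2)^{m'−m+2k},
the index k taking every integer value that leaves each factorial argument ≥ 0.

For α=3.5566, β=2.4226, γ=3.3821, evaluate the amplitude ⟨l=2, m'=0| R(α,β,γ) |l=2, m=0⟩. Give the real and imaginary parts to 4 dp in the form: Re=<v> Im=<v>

D^2_{0,0}(3.5566,2.4226,3.3821) = e^{-i·0·3.5566}·d^2_{0,0}(2.4226)·e^{-i·0·3.3821}. Compute d first:
With c≡cos(β/2)=0.351803 and s≡sin(β/2)=0.936074, N=[2·2·2·2]^{1/2}=4.000000
Admissible k: 0..2 (factorial args all ≥0)
  k=0: (−1)^0·4.0000/(4)·0.3518^4·0.9361^0 = +0.015318
  k=1: (−1)^1·4.0000/(1)·0.3518^2·0.9361^2 = -0.433790
  k=2: (−1)^2·4.0000/(4)·0.3518^0·0.9361^4 = +0.767787
d^2_{0,0}(2.4226) = +0.015318 -0.433790 +0.767787 = +0.349316
D = (+1.000000+0.000000i)·(+0.349316)·(+1.000000+0.000000i) = +0.349316+0.000000i

Re=0.3493 Im=0.0000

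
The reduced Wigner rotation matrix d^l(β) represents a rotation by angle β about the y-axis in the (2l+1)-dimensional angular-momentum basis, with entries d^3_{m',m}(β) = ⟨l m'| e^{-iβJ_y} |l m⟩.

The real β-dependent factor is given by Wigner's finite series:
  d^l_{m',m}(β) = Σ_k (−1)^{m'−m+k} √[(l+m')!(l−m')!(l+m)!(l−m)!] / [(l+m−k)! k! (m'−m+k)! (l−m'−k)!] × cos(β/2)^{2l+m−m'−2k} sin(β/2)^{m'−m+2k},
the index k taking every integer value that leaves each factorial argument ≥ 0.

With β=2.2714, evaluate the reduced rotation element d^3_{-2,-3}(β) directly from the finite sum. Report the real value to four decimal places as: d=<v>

d^3_{-2,-3}(β=2.2714) via Wigner's sum:
c=cos(2.2714/2)=0.421498, s=sin(2.2714/2)=0.906829; N=√[1·120·1·720]=293.938769
The bounds max(0,m−m')=0 and min(l+m,l−m')=0 give 1 term
  k=0: (−1)^1·293.9388/(120)·0.4215^5·0.9068^1 = -0.029551
d^3_{-2,-3}(2.2714) = -0.029551

d=-0.0296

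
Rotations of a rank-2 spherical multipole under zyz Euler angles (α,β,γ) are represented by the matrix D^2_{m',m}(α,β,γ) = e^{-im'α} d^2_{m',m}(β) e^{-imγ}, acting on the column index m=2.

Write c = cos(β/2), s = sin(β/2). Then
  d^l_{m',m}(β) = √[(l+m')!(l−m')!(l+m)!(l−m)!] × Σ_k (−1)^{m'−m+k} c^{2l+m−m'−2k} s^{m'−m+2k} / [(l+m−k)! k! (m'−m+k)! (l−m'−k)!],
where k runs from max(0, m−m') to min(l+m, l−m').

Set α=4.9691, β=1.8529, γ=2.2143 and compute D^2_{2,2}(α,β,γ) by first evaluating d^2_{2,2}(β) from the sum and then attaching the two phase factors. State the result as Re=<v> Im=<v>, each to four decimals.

Re=-0.0296 Im=-0.1268

D^2_{2,2}(4.9691,1.8529,2.2143) = e^{-i·2·4.9691}·d^2_{2,2}(1.8529)·e^{-i·2·2.2143}. Compute d first:
Half-angle: c=0.600676, s=0.799493. N=√(24·1·24·1)=24.000000
The bounds max(0,m−m')=0 and min(l+m,l−m')=0 give 1 term
  k=0: (−1)^0·24.0000/(24)·0.6007^4·0.7995^0 = +0.130185
d^2_{2,2}(1.8529) = +0.130185
Attach z-rotation phases: D = e^{-i(2)(4.9691)}·(+0.130185)·e^{-i(2)(2.2143)} = -0.029633-0.126768i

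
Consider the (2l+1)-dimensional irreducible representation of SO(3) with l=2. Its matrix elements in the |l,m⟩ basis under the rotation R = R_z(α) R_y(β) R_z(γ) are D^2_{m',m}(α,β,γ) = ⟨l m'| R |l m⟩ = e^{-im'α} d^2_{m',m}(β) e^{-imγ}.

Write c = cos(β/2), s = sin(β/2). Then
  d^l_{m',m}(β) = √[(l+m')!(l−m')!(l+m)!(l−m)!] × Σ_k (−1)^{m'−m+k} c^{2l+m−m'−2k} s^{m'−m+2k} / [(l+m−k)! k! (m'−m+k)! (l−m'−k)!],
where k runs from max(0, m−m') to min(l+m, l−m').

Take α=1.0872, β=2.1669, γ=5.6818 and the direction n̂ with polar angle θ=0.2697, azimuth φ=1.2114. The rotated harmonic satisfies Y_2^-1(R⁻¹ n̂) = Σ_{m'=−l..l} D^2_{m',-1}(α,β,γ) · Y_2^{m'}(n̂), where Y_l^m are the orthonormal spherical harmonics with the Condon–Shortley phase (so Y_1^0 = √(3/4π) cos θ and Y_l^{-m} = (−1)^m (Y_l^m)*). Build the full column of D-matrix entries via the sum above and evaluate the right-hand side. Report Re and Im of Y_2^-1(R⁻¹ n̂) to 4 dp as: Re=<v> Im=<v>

Need the full column D^2_{m',-1} for m'=−2..2 at α=1.0872, β=2.1669, γ=5.6818.
cos(β/2)=0.468283, sin(β/2)=0.883579
d^2_{-2,-1}: single k=1 term ⇒ +0.181468;  D = -0.000403+0.181467i
d^2_{-1,-1}: k∈[0..1] ⇒ +0.048088 -0.513604 = -0.465516;  D = -0.411653-0.217363i
d^2_{0,-1}: k∈[0..1] ⇒ -0.222252 +0.791260 = +0.569009;  D = +0.469177-0.321937i
d^2_{1,-1}: k∈[0..1] ⇒ +0.513604 -0.609510 = -0.095906;  D = +0.011271+0.095242i
d^2_{2,-1}: single k=0 term ⇒ -0.646061;  D = +0.603315+0.231098i
Y_2^{m'}(θ=0.2697,φ=1.2114) and Σ D·Y over m':
  (-0.0004+0.1815i)·(-0.0206-0.0181i)  (-0.4117-0.2174i)·(+0.0698-0.1857i)  (+0.4692-0.3219i)·(+0.5636+0.0000i)  (+0.0113+0.0952i)·(-0.0698-0.1857i)  (+0.6033+0.2311i)·(-0.0206+0.0181i)
Y_2^-1(R⁻¹ n̂) = +0.198904-0.126514i

Re=0.1989 Im=-0.1265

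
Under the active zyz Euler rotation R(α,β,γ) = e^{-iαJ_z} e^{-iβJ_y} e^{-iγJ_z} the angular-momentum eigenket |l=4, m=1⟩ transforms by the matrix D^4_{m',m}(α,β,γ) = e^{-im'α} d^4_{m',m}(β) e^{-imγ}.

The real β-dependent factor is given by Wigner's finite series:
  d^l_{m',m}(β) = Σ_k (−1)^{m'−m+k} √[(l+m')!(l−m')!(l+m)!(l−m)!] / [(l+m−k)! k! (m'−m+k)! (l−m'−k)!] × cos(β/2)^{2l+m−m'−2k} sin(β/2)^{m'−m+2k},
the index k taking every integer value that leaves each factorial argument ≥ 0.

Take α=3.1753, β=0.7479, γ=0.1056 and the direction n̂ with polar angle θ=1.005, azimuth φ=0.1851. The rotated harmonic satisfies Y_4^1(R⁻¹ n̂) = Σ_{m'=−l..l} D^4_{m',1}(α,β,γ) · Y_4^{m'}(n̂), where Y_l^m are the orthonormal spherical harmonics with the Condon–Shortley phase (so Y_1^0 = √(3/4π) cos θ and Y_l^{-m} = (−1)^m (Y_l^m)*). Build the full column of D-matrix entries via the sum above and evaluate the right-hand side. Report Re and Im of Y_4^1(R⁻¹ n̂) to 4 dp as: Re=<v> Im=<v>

Re=0.2265 Im=0.0055

Need the full column D^4_{m',1} for m'=−4..4 at α=3.1753, β=0.7479, γ=0.1056.
cos(β/2)=0.930892, sin(β/2)=0.365295
d^4_{-4,1}: single k=5 term ⇒ +0.039266;  D = +0.039249+0.001148i
d^4_{-3,1}: k∈[4..5] ⇒ +0.176885 -0.016343 = +0.160542;  D = -0.160541+0.000719i
d^4_{-2,1}: k∈[3..5] ⇒ +0.481885 -0.111307 +0.003428 = +0.374005;  D = +0.373733-0.014278i
d^4_{-1,1}: k∈[2..5] ⇒ +0.868327 -0.401138 +0.030885 -0.000317 = +0.497757;  D = -0.496471+0.035754i
d^4_{0,1}: k∈[1..4] ⇒ +0.989585 -0.914312 +0.140794 -0.003613 = +0.212454;  D = +0.211271-0.022393i
d^4_{1,1}: k∈[0..3] ⇒ +0.563889 -1.302490 +0.401138 -0.020590 = -0.358053;  D = +0.354585-0.049718i
d^4_{2,1}: k∈[0..2] ⇒ -0.938803 +0.722827 -0.074205 = -0.290181;  D = -0.285849+0.049955i
d^4_{3,1}: k∈[0..1] ⇒ +0.689213 -0.176885 = +0.512327;  D = -0.501419+0.105157i
d^4_{4,1}: single k=0 term ⇒ -0.254989;  D = -0.247655+0.060718i
Y_4^{m'}(θ=1.005,φ=0.1851) and Σ D·Y over m':
  (+0.0392+0.0011i)·(+0.1659-0.1516i)  (-0.1605+0.0007i)·(+0.3430-0.2128i)  (+0.3737-0.0143i)·(+0.2248-0.0873i)  (-0.4965+0.0358i)·(-0.2080+0.0389i)  (+0.2113-0.0224i)·(-0.2889+0.0000i)  (+0.3546-0.0497i)·(+0.2080+0.0389i)  (-0.2858+0.0500i)·(+0.2248+0.0873i)  (-0.5014+0.1052i)·(-0.3430-0.2128i)  (-0.2477+0.0607i)·(+0.1659+0.1516i)
Y_4^1(R⁻¹ n̂) = +0.226503+0.005451i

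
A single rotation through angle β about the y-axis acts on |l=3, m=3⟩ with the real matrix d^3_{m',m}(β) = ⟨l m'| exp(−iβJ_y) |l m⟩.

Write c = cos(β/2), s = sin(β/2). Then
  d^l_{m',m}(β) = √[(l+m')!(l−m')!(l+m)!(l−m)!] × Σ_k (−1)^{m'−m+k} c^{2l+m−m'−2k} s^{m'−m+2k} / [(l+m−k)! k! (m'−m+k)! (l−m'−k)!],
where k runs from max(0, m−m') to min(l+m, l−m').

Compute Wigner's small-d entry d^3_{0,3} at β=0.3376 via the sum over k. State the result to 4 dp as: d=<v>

d=0.0203

d^3_{0,3}(β=0.3376) via Wigner's sum:
With c≡cos(β/2)=0.985787 and s≡sin(β/2)=0.168000, N=[6·6·720·1]^{1/2}=160.996894
k∈{3} keeps every argument non-negative
  k=3: (−1)^0·160.9969/(36)·0.9858^3·0.1680^3 = +0.020314
d^3_{0,3}(0.3376) = +0.020314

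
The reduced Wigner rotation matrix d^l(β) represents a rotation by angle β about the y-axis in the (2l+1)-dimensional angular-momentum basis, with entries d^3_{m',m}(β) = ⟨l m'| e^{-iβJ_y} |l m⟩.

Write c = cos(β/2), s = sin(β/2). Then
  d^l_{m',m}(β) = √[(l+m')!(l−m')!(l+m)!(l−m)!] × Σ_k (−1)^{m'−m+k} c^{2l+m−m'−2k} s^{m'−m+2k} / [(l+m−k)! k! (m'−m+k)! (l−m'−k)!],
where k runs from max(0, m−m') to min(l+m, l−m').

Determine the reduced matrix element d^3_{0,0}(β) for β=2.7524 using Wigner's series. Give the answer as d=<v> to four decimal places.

d=-0.5922

d^3_{0,0}(β=2.7524) via Wigner's sum:
Half-angle: c=0.193370, s=0.981126. N=√(6·6·6·6)=36.000000
k: max(0,(0)−(0))=0 … min(3+(0),3−(0))=3
  k=0: (−1)^0·36.0000/(36)·0.1934^6·0.9811^0 = +0.000052
  k=1: (−1)^1·36.0000/(4)·0.1934^4·0.9811^2 = -0.012113
  k=2: (−1)^2·36.0000/(4)·0.1934^2·0.9811^4 = +0.311833
  k=3: (−1)^3·36.0000/(36)·0.1934^0·0.9811^6 = -0.891966
d^3_{0,0}(2.7524) = +0.000052 -0.012113 +0.311833 -0.891966 = -0.592194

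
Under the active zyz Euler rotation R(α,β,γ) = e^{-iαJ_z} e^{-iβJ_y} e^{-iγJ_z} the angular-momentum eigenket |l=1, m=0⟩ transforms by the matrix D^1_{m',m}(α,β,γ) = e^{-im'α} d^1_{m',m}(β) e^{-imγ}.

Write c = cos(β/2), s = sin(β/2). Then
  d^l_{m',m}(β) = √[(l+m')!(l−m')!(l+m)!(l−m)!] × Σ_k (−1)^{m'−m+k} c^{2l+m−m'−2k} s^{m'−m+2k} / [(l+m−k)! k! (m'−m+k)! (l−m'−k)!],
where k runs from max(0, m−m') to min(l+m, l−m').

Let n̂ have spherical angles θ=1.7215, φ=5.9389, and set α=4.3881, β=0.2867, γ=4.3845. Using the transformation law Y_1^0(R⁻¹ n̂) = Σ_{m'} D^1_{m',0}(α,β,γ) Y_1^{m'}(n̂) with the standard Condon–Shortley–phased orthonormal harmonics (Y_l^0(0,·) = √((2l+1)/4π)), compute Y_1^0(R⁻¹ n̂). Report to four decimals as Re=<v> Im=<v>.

Need the full column D^1_{m',0} for m'=−1..1 at α=4.3881, β=0.2867, γ=4.3845.
cos(β/2)=0.989743, sin(β/2)=0.142860
d^1_{-1,0}: single k=1 term ⇒ +0.199962;  D = -0.063715-0.189539i
d^1_{0,0}: k∈[0..1] ⇒ +0.979591 -0.020409 = +0.959182;  D = +0.959182+0.000000i
d^1_{1,0}: single k=0 term ⇒ -0.199962;  D = +0.063715-0.189539i
Y_1^{m'}(θ=1.7215,φ=5.9389) and Σ D·Y over m':
  (-0.0637-0.1895i)·(+0.3215+0.1153i)  (+0.9592+0.0000i)·(-0.0734+0.0000i)  (+0.0637-0.1895i)·(-0.3215+0.1153i)
Y_1^0(R⁻¹ n̂) = -0.067630+0.000000i

Re=-0.0676 Im=0.0000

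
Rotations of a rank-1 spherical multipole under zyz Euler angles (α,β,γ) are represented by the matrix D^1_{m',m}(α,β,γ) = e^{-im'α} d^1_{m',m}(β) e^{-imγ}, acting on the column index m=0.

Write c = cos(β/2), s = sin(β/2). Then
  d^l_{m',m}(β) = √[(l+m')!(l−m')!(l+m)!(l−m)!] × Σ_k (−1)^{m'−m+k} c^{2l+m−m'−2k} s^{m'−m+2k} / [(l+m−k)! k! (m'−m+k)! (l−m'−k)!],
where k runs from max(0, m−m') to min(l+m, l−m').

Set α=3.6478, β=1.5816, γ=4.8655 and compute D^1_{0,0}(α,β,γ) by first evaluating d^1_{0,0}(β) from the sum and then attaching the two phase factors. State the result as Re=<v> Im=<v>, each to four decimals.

Split into d^1_{0,0}(β=1.5816) × two z-phases.
Half-angle: c=0.703277, s=0.710916. N=√(1·1·1·1)=1.000000
k∈{0,1} keeps every argument non-negative
  k=0: (−1)^0·1.0000/(1)·0.7033^2·0.7109^0 = +0.494598
  k=1: (−1)^1·1.0000/(1)·0.7033^0·0.7109^2 = -0.505402
d^1_{0,0}(1.5816) = +0.494598 -0.505402 = -0.010803
D = (+1.000000+0.000000i)·(-0.010803)·(+1.000000+0.000000i) = -0.010803+0.000000i

Re=-0.0108 Im=0.0000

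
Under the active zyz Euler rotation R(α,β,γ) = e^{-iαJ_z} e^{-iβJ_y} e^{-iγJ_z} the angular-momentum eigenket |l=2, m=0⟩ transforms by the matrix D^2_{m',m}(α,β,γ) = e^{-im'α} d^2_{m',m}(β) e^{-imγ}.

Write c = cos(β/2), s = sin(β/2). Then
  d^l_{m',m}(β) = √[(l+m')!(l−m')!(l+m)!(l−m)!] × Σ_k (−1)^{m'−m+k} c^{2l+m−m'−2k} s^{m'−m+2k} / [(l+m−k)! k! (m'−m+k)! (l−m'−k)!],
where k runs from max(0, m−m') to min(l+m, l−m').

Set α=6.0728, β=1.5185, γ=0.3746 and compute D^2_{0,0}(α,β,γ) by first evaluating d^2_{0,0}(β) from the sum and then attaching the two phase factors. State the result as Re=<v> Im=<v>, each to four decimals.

First d^2_{0,0}(β=1.5185), then the phase factors e^{-i(0)α} and e^{-i(0)γ}:
c=cos(1.5185/2)=0.725352, s=sin(1.5185/2)=0.688378; N=√[2·2·2·2]=4.000000
k∈{0,1,2} keeps every argument non-negative
  k=0: (−1)^0·4.0000/(4)·0.7254^4·0.6884^0 = +0.276819
  k=1: (−1)^1·4.0000/(1)·0.7254^2·0.6884^2 = -0.997268
  k=2: (−1)^2·4.0000/(4)·0.7254^0·0.6884^4 = +0.224547
d^2_{0,0}(1.5185) = +0.276819 -0.997268 +0.224547 = -0.495901
Phases: e^{-i·(0)·6.0728}=+1.000000+0.000000i, e^{-i·(0)·0.3746}=+1.000000+0.000000i ⇒ D=-0.495901+0.000000i

Re=-0.4959 Im=0.0000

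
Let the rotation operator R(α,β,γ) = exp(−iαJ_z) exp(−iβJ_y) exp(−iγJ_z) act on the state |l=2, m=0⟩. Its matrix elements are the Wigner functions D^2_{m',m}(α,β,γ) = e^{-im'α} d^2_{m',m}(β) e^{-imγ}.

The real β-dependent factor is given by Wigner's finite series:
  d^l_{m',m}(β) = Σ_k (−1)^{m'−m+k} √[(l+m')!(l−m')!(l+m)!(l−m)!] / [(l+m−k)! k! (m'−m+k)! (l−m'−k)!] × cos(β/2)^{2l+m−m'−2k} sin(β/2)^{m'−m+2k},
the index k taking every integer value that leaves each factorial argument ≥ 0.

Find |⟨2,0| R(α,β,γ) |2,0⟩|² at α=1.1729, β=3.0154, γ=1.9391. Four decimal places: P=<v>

P=0.9530

First d^2_{0,0}(β=3.0154), then the phase factors e^{-i(0)α} and e^{-i(0)γ}:
c=cos(3.0154/2)=0.063054, s=sin(3.0154/2)=0.998010; N=√[2·2·2·2]=4.000000
k: max(0,(0)−(0))=0 … min(2+(0),2−(0))=2
  k=0: (−1)^0·4.0000/(4)·0.0631^4·0.9980^0 = +0.000016
  k=1: (−1)^1·4.0000/(1)·0.0631^2·0.9980^2 = -0.015840
  k=2: (−1)^2·4.0000/(4)·0.0631^0·0.9980^4 = +0.992064
d^2_{0,0}(3.0154) = +0.000016 -0.015840 +0.992064 = +0.976240
|D^2_{0,0}|² = |d^2_{0,0}(β)|² = (+0.976240)² = 0.953044 (the z-rotation phases have unit modulus)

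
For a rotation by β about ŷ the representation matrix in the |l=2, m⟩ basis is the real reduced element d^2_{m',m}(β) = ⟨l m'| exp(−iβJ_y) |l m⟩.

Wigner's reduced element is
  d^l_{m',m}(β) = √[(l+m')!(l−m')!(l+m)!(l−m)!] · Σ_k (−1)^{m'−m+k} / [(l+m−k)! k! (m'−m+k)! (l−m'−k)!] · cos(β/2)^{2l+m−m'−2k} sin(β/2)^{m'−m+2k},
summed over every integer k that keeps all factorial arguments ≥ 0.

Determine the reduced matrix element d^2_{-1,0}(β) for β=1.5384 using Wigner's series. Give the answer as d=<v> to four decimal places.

d=0.0396

d^2_{-1,0}(β=1.5384) via Wigner's sum:
Half-angle: c=0.718467, s=0.695561. N=√(1·6·2·2)=4.898979
The bounds max(0,m−m')=1 and min(l+m,l−m')=2 give 2 terms
  k=1: (−1)^0·4.8990/(2)·0.7185^3·0.6956^1 = +0.631876
  k=2: (−1)^1·4.8990/(2)·0.7185^1·0.6956^3 = -0.592226
d^2_{-1,0}(1.5384) = +0.631876 -0.592226 = +0.039649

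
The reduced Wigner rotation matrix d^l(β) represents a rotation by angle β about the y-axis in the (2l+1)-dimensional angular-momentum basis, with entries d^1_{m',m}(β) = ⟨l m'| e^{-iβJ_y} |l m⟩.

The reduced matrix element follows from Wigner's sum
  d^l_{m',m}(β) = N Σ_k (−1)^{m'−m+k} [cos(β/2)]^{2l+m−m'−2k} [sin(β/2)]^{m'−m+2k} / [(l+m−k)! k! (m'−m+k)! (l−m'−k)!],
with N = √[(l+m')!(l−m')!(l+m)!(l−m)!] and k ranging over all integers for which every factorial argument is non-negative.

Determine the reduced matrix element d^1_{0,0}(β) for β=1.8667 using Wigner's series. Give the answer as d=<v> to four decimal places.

d^1_{0,0}(β=1.8667) via Wigner's sum:
With c≡cos(β/2)=0.595145 and s≡sin(β/2)=0.803618, N=[1·1·1·1]^{1/2}=1.000000
k: max(0,(0)−(0))=0 … min(1+(0),1−(0))=1
  k=0: (−1)^0·1.0000/(1)·0.5951^2·0.8036^0 = +0.354198
  k=1: (−1)^1·1.0000/(1)·0.5951^0·0.8036^2 = -0.645802
d^1_{0,0}(1.8667) = +0.354198 -0.645802 = -0.291604

d=-0.2916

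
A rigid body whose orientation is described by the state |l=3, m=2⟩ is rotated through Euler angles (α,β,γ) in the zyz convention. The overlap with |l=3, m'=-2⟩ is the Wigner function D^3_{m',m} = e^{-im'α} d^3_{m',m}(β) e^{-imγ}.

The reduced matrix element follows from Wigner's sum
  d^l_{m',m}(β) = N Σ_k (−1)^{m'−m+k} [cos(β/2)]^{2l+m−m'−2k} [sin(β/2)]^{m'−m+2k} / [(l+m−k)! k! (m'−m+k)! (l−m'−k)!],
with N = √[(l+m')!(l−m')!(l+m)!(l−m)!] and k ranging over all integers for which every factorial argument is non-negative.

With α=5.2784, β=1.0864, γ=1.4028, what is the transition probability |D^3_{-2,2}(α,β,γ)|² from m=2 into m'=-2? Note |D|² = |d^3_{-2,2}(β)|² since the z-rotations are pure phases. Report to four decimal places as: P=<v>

P=0.0588

Split into d^3_{-2,2}(β=1.0864) × two z-phases.
Half-angle: c=0.856059, s=0.516878. N=√(1·120·120·1)=120.000000
The bounds max(0,m−m')=4 and min(l+m,l−m')=5 give 2 terms
  k=4: (−1)^0·120.0000/(24)·0.8561^2·0.5169^4 = +0.261535
  k=5: (−1)^1·120.0000/(120)·0.8561^0·0.5169^6 = -0.019069
d^3_{-2,2}(1.0864) = +0.261535 -0.019069 = +0.242466
|D^3_{-2,2}|² = |d^3_{-2,2}(β)|² = (+0.242466)² = 0.058790 (the z-rotation phases have unit modulus)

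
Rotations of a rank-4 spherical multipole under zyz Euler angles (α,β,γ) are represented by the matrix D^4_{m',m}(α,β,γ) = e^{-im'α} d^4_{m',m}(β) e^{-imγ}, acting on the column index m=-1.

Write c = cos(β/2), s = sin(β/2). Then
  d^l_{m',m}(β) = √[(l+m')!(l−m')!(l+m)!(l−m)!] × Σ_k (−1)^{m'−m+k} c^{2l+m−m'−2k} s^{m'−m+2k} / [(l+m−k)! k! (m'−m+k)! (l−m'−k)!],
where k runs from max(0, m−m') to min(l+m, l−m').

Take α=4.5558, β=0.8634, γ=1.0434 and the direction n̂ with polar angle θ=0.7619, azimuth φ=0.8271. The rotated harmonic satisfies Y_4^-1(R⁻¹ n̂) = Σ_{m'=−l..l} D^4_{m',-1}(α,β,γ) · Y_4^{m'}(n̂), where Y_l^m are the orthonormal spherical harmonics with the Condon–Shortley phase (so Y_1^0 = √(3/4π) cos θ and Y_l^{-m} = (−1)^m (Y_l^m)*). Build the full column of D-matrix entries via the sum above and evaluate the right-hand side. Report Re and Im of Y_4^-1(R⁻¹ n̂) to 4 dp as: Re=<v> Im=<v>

Re=0.0063 Im=0.0468

Need the full column D^4_{m',-1} for m'=−4..4 at α=4.5558, β=0.8634, γ=1.0434.
cos(β/2)=0.908256, sin(β/2)=0.418415
d^4_{-4,-1}: single k=3 term ⇒ +0.338811;  D = +0.309772+0.137239i
d^4_{-3,-1}: k∈[2..3] ⇒ +0.780072 -0.275920 = +0.504152;  D = -0.273597+0.423455i
d^4_{-2,-1}: k∈[1..3] ⇒ +0.905109 -0.960440 +0.135887 = +0.080557;  D = -0.060017-0.053734i
d^4_{-1,-1}: k∈[0..3] ⇒ +0.463090 -1.474197 +0.625727 -0.044265 = -0.429646;  D = -0.333002+0.271488i
d^4_{0,-1}: k∈[0..3] ⇒ -0.954069 +1.214871 -0.257828 +0.009120 = +0.012094;  D = +0.006087+0.010451i
d^4_{1,-1}: k∈[0..3] ⇒ +0.982798 -0.625727 +0.066398 -0.000939 = +0.422530;  D = -0.393813+0.153111i
d^4_{2,-1}: k∈[0..2] ⇒ -0.640293 +0.203831 -0.008652 = -0.445114;  D = +0.094624+0.434940i
d^4_{3,-1}: k∈[0..1] ⇒ +0.275920 -0.035134 = +0.240785;  D = +0.240385-0.013869i
d^4_{4,-1}: single k=0 term ⇒ -0.071905;  D = +0.007104-0.071553i
Y_4^{m'}(θ=0.7619,φ=0.8271) and Σ D·Y over m':
  (+0.3098+0.1372i)·(-0.0991+0.0167i)  (-0.2736+0.4235i)·(-0.2353-0.1827i)  (-0.0600-0.0537i)·(-0.0354-0.4232i)  (-0.3330+0.2715i)·(+0.1063-0.1155i)  (+0.0061+0.0105i)·(-0.3293+0.0000i)  (-0.3938+0.1531i)·(-0.1063-0.1155i)  (+0.0946+0.4349i)·(-0.0354+0.4232i)  (+0.2404-0.0139i)·(+0.2353-0.1827i)  (+0.0071-0.0716i)·(-0.0991-0.0167i)
Y_4^-1(R⁻¹ n̂) = +0.006346+0.046798i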